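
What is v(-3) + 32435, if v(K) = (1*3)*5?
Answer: 32450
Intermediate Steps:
v(K) = 15 (v(K) = 3*5 = 15)
v(-3) + 32435 = 15 + 32435 = 32450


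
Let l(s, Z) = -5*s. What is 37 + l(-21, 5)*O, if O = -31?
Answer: -3218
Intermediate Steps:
37 + l(-21, 5)*O = 37 - 5*(-21)*(-31) = 37 + 105*(-31) = 37 - 3255 = -3218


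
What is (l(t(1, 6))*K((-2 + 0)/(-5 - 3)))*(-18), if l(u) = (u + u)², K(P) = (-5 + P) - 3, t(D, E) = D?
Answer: 558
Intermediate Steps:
K(P) = -8 + P
l(u) = 4*u² (l(u) = (2*u)² = 4*u²)
(l(t(1, 6))*K((-2 + 0)/(-5 - 3)))*(-18) = ((4*1²)*(-8 + (-2 + 0)/(-5 - 3)))*(-18) = ((4*1)*(-8 - 2/(-8)))*(-18) = (4*(-8 - 2*(-⅛)))*(-18) = (4*(-8 + ¼))*(-18) = (4*(-31/4))*(-18) = -31*(-18) = 558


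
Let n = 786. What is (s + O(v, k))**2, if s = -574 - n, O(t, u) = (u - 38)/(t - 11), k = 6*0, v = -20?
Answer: 1774262884/961 ≈ 1.8463e+6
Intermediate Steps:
k = 0
O(t, u) = (-38 + u)/(-11 + t)
s = -1360 (s = -574 - 1*786 = -574 - 786 = -1360)
(s + O(v, k))**2 = (-1360 + (-38 + 0)/(-11 - 20))**2 = (-1360 - 38/(-31))**2 = (-1360 - 1/31*(-38))**2 = (-1360 + 38/31)**2 = (-42122/31)**2 = 1774262884/961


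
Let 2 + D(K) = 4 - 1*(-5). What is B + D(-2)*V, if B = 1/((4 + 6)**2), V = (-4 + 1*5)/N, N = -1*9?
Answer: -691/900 ≈ -0.76778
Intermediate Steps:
D(K) = 7 (D(K) = -2 + (4 - 1*(-5)) = -2 + (4 + 5) = -2 + 9 = 7)
N = -9
V = -1/9 (V = (-4 + 1*5)/(-9) = (-4 + 5)*(-1/9) = 1*(-1/9) = -1/9 ≈ -0.11111)
B = 1/100 (B = 1/(10**2) = 1/100 ≈ 0.010000)
B + D(-2)*V = 1/100 + 7*(-1/9) = 1/100 - 7/9 = -691/900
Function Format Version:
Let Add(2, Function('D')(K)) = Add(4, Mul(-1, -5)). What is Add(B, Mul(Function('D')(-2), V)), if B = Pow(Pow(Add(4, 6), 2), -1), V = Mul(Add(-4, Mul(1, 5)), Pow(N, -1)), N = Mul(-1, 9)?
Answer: Rational(-691, 900) ≈ -0.76778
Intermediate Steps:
Function('D')(K) = 7 (Function('D')(K) = Add(-2, Add(4, Mul(-1, -5))) = Add(-2, Add(4, 5)) = Add(-2, 9) = 7)
N = -9
V = Rational(-1, 9) (V = Mul(Add(-4, Mul(1, 5)), Pow(-9, -1)) = Mul(Add(-4, 5), Rational(-1, 9)) = Mul(1, Rational(-1, 9)) = Rational(-1, 9) ≈ -0.11111)
B = Rational(1, 100) (B = Pow(Pow(10, 2), -1) = Pow(100, -1) = Rational(1, 100) ≈ 0.010000)
Add(B, Mul(Function('D')(-2), V)) = Add(Rational(1, 100), Mul(7, Rational(-1, 9))) = Add(Rational(1, 100), Rational(-7, 9)) = Rational(-691, 900)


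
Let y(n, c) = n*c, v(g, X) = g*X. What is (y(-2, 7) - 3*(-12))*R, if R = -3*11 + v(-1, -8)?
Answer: -550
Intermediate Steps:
v(g, X) = X*g
y(n, c) = c*n
R = -25 (R = -3*11 - 8*(-1) = -33 + 8 = -25)
(y(-2, 7) - 3*(-12))*R = (7*(-2) - 3*(-12))*(-25) = (-14 + 36)*(-25) = 22*(-25) = -550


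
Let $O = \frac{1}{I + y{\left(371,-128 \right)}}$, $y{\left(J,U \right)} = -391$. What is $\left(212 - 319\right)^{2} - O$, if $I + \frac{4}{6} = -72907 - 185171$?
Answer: $\frac{8877657644}{775409} \approx 11449.0$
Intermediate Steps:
$I = - \frac{774236}{3}$ ($I = - \frac{2}{3} - 258078 = - \frac{774236}{3} \approx -2.5808 \cdot 10^{5}$)
$O = - \frac{3}{775409}$ ($O = \frac{1}{- \frac{774236}{3} - 391} = \frac{1}{- \frac{775409}{3}} = - \frac{3}{775409} \approx -3.8689 \cdot 10^{-6}$)
$\left(212 - 319\right)^{2} - O = \left(212 - 319\right)^{2} - - \frac{3}{775409} = \left(-107\right)^{2} + \frac{3}{775409} = 11449 + \frac{3}{775409} = \frac{8877657644}{775409}$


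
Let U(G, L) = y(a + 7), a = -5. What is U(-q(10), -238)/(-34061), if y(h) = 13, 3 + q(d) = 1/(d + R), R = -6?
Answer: -13/34061 ≈ -0.00038167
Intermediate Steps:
q(d) = -3 + 1/(-6 + d) (q(d) = -3 + 1/(d - 6) = -3 + 1/(-6 + d))
U(G, L) = 13
U(-q(10), -238)/(-34061) = 13/(-34061) = 13*(-1/34061) = -13/34061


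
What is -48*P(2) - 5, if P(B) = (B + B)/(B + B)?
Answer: -53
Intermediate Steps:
P(B) = 1 (P(B) = (2*B)/((2*B)) = (2*B)*(1/(2*B)) = 1)
-48*P(2) - 5 = -48*1 - 5 = -48 - 5 = -53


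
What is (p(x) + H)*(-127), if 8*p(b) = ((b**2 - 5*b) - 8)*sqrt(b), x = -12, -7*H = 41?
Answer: 5207/7 - 6223*I*sqrt(3) ≈ 743.86 - 10779.0*I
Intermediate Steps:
H = -41/7 (H = -1/7*41 = -41/7 ≈ -5.8571)
p(b) = sqrt(b)*(-8 + b**2 - 5*b)/8 (p(b) = (((b**2 - 5*b) - 8)*sqrt(b))/8 = ((-8 + b**2 - 5*b)*sqrt(b))/8 = (sqrt(b)*(-8 + b**2 - 5*b))/8 = sqrt(b)*(-8 + b**2 - 5*b)/8)
(p(x) + H)*(-127) = (sqrt(-12)*(-8 + (-12)**2 - 5*(-12))/8 - 41/7)*(-127) = ((2*I*sqrt(3))*(-8 + 144 + 60)/8 - 41/7)*(-127) = ((1/8)*(2*I*sqrt(3))*196 - 41/7)*(-127) = (49*I*sqrt(3) - 41/7)*(-127) = (-41/7 + 49*I*sqrt(3))*(-127) = 5207/7 - 6223*I*sqrt(3)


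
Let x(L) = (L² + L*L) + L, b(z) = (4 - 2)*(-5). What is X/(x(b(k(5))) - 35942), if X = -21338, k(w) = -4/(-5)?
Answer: 10669/17876 ≈ 0.59683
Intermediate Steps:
k(w) = ⅘ (k(w) = -4*(-⅕) = ⅘)
b(z) = -10 (b(z) = 2*(-5) = -10)
x(L) = L + 2*L² (x(L) = (L² + L²) + L = 2*L² + L = L + 2*L²)
X/(x(b(k(5))) - 35942) = -21338/(-10*(1 + 2*(-10)) - 35942) = -21338/(-10*(1 - 20) - 35942) = -21338/(-10*(-19) - 35942) = -21338/(190 - 35942) = -21338/(-35752) = -21338*(-1/35752) = 10669/17876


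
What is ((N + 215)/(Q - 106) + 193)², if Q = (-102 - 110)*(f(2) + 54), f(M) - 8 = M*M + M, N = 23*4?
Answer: 7853664348721/210888484 ≈ 37241.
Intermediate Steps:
N = 92
f(M) = 8 + M + M² (f(M) = 8 + (M*M + M) = 8 + (M² + M) = 8 + (M + M²) = 8 + M + M²)
Q = -14416 (Q = (-102 - 110)*((8 + 2 + 2²) + 54) = -212*((8 + 2 + 4) + 54) = -212*(14 + 54) = -212*68 = -14416)
((N + 215)/(Q - 106) + 193)² = ((92 + 215)/(-14416 - 106) + 193)² = (307/(-14522) + 193)² = (307*(-1/14522) + 193)² = (-307/14522 + 193)² = (2802439/14522)² = 7853664348721/210888484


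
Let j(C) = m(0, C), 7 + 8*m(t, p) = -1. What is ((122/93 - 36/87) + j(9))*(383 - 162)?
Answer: -60775/2697 ≈ -22.534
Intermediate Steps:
m(t, p) = -1 (m(t, p) = -7/8 + (⅛)*(-1) = -7/8 - ⅛ = -1)
j(C) = -1
((122/93 - 36/87) + j(9))*(383 - 162) = ((122/93 - 36/87) - 1)*(383 - 162) = ((122*(1/93) - 36*1/87) - 1)*221 = ((122/93 - 12/29) - 1)*221 = (2422/2697 - 1)*221 = -275/2697*221 = -60775/2697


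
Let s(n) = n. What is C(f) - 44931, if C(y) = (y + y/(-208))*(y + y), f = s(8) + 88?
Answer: -345639/13 ≈ -26588.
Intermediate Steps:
f = 96 (f = 8 + 88 = 96)
C(y) = 207*y²/104 (C(y) = (y + y*(-1/208))*(2*y) = (y - y/208)*(2*y) = (207*y/208)*(2*y) = 207*y²/104)
C(f) - 44931 = (207/104)*96² - 44931 = (207/104)*9216 - 44931 = 238464/13 - 44931 = -345639/13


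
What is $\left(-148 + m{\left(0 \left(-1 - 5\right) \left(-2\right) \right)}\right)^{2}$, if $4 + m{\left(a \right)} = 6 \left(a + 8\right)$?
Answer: $10816$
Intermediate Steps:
$m{\left(a \right)} = 44 + 6 a$ ($m{\left(a \right)} = -4 + 6 \left(a + 8\right) = -4 + 6 \left(8 + a\right) = -4 + \left(48 + 6 a\right) = 44 + 6 a$)
$\left(-148 + m{\left(0 \left(-1 - 5\right) \left(-2\right) \right)}\right)^{2} = \left(-148 + \left(44 + 6 \cdot 0 \left(-1 - 5\right) \left(-2\right)\right)\right)^{2} = \left(-148 + \left(44 + 6 \cdot 0 \left(-6\right) \left(-2\right)\right)\right)^{2} = \left(-148 + \left(44 + 6 \cdot 0 \left(-2\right)\right)\right)^{2} = \left(-148 + \left(44 + 6 \cdot 0\right)\right)^{2} = \left(-148 + \left(44 + 0\right)\right)^{2} = \left(-148 + 44\right)^{2} = \left(-104\right)^{2} = 10816$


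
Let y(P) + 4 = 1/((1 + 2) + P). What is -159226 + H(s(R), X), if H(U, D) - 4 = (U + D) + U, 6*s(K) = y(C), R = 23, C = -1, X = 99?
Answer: -954745/6 ≈ -1.5912e+5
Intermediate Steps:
y(P) = -4 + 1/(3 + P) (y(P) = -4 + 1/((1 + 2) + P) = -4 + 1/(3 + P))
s(K) = -7/12 (s(K) = ((-11 - 4*(-1))/(3 - 1))/6 = ((-11 + 4)/2)/6 = ((½)*(-7))/6 = (⅙)*(-7/2) = -7/12)
H(U, D) = 4 + D + 2*U (H(U, D) = 4 + ((U + D) + U) = 4 + ((D + U) + U) = 4 + (D + 2*U) = 4 + D + 2*U)
-159226 + H(s(R), X) = -159226 + (4 + 99 + 2*(-7/12)) = -159226 + (4 + 99 - 7/6) = -159226 + 611/6 = -954745/6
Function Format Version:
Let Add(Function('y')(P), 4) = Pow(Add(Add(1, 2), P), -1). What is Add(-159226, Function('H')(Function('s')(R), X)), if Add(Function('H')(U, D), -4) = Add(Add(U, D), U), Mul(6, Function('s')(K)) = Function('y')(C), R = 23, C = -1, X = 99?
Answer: Rational(-954745, 6) ≈ -1.5912e+5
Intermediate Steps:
Function('y')(P) = Add(-4, Pow(Add(3, P), -1)) (Function('y')(P) = Add(-4, Pow(Add(Add(1, 2), P), -1)) = Add(-4, Pow(Add(3, P), -1)))
Function('s')(K) = Rational(-7, 12) (Function('s')(K) = Mul(Rational(1, 6), Mul(Pow(Add(3, -1), -1), Add(-11, Mul(-4, -1)))) = Mul(Rational(1, 6), Mul(Pow(2, -1), Add(-11, 4))) = Mul(Rational(1, 6), Mul(Rational(1, 2), -7)) = Mul(Rational(1, 6), Rational(-7, 2)) = Rational(-7, 12))
Function('H')(U, D) = Add(4, D, Mul(2, U)) (Function('H')(U, D) = Add(4, Add(Add(U, D), U)) = Add(4, Add(Add(D, U), U)) = Add(4, Add(D, Mul(2, U))) = Add(4, D, Mul(2, U)))
Add(-159226, Function('H')(Function('s')(R), X)) = Add(-159226, Add(4, 99, Mul(2, Rational(-7, 12)))) = Add(-159226, Add(4, 99, Rational(-7, 6))) = Add(-159226, Rational(611, 6)) = Rational(-954745, 6)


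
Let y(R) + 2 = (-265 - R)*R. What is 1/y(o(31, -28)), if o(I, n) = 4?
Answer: -1/1078 ≈ -0.00092764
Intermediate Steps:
y(R) = -2 + R*(-265 - R) (y(R) = -2 + (-265 - R)*R = -2 + R*(-265 - R))
1/y(o(31, -28)) = 1/(-2 - 1*4² - 265*4) = 1/(-2 - 1*16 - 1060) = 1/(-2 - 16 - 1060) = 1/(-1078) = -1/1078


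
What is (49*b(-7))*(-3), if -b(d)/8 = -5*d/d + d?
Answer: -14112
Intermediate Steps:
b(d) = 40 - 8*d (b(d) = -8*(-5*d/d + d) = -8*(-5*1 + d) = -8*(-5 + d) = 40 - 8*d)
(49*b(-7))*(-3) = (49*(40 - 8*(-7)))*(-3) = (49*(40 + 56))*(-3) = (49*96)*(-3) = 4704*(-3) = -14112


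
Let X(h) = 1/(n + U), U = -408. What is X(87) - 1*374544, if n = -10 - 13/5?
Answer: -787666037/2103 ≈ -3.7454e+5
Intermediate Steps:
n = -63/5 (n = -10 + (⅕)*(-13) = -10 - 13/5 = -63/5 ≈ -12.600)
X(h) = -5/2103 (X(h) = 1/(-63/5 - 408) = 1/(-2103/5) = -5/2103)
X(87) - 1*374544 = -5/2103 - 1*374544 = -5/2103 - 374544 = -787666037/2103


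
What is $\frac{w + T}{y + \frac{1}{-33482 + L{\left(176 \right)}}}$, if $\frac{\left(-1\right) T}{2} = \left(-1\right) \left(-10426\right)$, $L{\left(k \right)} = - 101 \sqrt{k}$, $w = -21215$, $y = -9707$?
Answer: $\frac{457039006833461106}{105462183017676401} + \frac{16995068 \sqrt{11}}{105462183017676401} \approx 4.3337$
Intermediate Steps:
$T = -20852$ ($T = - 2 \left(\left(-1\right) \left(-10426\right)\right) = \left(-2\right) 10426 = -20852$)
$\frac{w + T}{y + \frac{1}{-33482 + L{\left(176 \right)}}} = \frac{-21215 - 20852}{-9707 + \frac{1}{-33482 - 101 \sqrt{176}}} = - \frac{42067}{-9707 + \frac{1}{-33482 - 101 \cdot 4 \sqrt{11}}} = - \frac{42067}{-9707 + \frac{1}{-33482 - 404 \sqrt{11}}}$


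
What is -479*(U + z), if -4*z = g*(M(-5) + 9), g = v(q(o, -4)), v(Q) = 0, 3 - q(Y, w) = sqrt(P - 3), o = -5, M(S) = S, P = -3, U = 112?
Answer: -53648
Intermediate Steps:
q(Y, w) = 3 - I*sqrt(6) (q(Y, w) = 3 - sqrt(-3 - 3) = 3 - sqrt(-6) = 3 - I*sqrt(6))
g = 0
z = 0 (z = -0*(-5 + 9) = -0*4 = -1/4*0 = 0)
-479*(U + z) = -479*(112 + 0) = -479*112 = -53648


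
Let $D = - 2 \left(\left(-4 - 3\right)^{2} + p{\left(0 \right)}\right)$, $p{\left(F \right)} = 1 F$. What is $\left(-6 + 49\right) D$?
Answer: $-4214$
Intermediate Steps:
$p{\left(F \right)} = F$
$D = -98$ ($D = - 2 \left(\left(-4 - 3\right)^{2} + 0\right) = - 2 \left(\left(-7\right)^{2} + 0\right) = - 2 \left(49 + 0\right) = \left(-2\right) 49 = -98$)
$\left(-6 + 49\right) D = \left(-6 + 49\right) \left(-98\right) = 43 \left(-98\right) = -4214$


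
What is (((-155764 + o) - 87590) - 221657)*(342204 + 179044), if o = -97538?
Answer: -293227541152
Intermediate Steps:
(((-155764 + o) - 87590) - 221657)*(342204 + 179044) = (((-155764 - 97538) - 87590) - 221657)*(342204 + 179044) = ((-253302 - 87590) - 221657)*521248 = (-340892 - 221657)*521248 = -562549*521248 = -293227541152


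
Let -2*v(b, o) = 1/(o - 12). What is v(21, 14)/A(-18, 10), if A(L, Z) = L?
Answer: 1/72 ≈ 0.013889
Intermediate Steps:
v(b, o) = -1/(2*(-12 + o)) (v(b, o) = -1/(2*(o - 12)) = -1/(2*(-12 + o)))
v(21, 14)/A(-18, 10) = -1/(-24 + 2*14)/(-18) = -1/(-24 + 28)*(-1/18) = -1/4*(-1/18) = 1/72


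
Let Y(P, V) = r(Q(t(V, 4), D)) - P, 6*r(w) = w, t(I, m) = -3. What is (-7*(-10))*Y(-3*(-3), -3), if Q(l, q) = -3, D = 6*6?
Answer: -665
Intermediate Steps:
D = 36
r(w) = w/6
Y(P, V) = -½ - P (Y(P, V) = (⅙)*(-3) - P = -½ - P)
(-7*(-10))*Y(-3*(-3), -3) = (-7*(-10))*(-½ - (-3)*(-3)) = 70*(-½ - 1*9) = 70*(-½ - 9) = 70*(-19/2) = -665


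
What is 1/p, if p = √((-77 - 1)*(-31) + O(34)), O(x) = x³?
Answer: √41722/41722 ≈ 0.0048957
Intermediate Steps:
p = √41722 (p = √((-77 - 1)*(-31) + 34³) = √(-78*(-31) + 39304) = √(2418 + 39304) = √41722 ≈ 204.26)
1/p = 1/(√41722) = √41722/41722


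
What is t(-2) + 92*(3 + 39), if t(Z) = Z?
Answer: 3862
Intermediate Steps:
t(-2) + 92*(3 + 39) = -2 + 92*(3 + 39) = -2 + 92*42 = -2 + 3864 = 3862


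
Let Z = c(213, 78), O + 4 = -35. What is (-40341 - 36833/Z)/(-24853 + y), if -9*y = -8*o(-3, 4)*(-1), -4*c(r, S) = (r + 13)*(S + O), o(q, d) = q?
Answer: 177709121/109515419 ≈ 1.6227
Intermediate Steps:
O = -39 (O = -4 - 35 = -39)
c(r, S) = -(-39 + S)*(13 + r)/4 (c(r, S) = -(r + 13)*(S - 39)/4 = -(13 + r)*(-39 + S)/4 = -(-39 + S)*(13 + r)/4)
Z = -4407/2 (Z = 507/4 - 13/4*78 + (39/4)*213 - ¼*78*213 = 507/4 - 507/2 + 8307/4 - 8307/2 = -4407/2 ≈ -2203.5)
y = 8/3 (y = -(-8*(-3))*(-1)/9 = -8*(-1)/3 = -⅑*(-24) = 8/3 ≈ 2.6667)
(-40341 - 36833/Z)/(-24853 + y) = (-40341 - 36833/(-4407/2))/(-24853 + 8/3) = (-40341 - 36833*(-2/4407))/(-74551/3) = (-40341 + 73666/4407)*(-3/74551) = -177709121/4407*(-3/74551) = 177709121/109515419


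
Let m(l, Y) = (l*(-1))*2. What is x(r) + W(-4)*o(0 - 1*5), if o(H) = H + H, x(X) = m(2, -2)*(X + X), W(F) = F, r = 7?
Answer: -16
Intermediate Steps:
m(l, Y) = -2*l (m(l, Y) = -l*2 = -2*l)
x(X) = -8*X (x(X) = (-2*2)*(X + X) = -8*X)
o(H) = 2*H
x(r) + W(-4)*o(0 - 1*5) = -8*7 - 8*(0 - 1*5) = -56 - 8*(0 - 5) = -56 - 8*(-5) = -56 - 4*(-10) = -56 + 40 = -16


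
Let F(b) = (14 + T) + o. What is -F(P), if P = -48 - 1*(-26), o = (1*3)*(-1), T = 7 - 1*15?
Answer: -3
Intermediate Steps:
T = -8 (T = 7 - 15 = -8)
o = -3 (o = 3*(-1) = -3)
P = -22 (P = -48 + 26 = -22)
F(b) = 3 (F(b) = (14 - 8) - 3 = 6 - 3 = 3)
-F(P) = -1*3 = -3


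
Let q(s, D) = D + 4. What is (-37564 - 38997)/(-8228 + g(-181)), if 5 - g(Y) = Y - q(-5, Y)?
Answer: 76561/8219 ≈ 9.3151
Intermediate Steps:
q(s, D) = 4 + D
g(Y) = 9 (g(Y) = 5 - (Y - (4 + Y)) = 5 - (Y + (-4 - Y)) = 5 - 1*(-4) = 5 + 4 = 9)
(-37564 - 38997)/(-8228 + g(-181)) = (-37564 - 38997)/(-8228 + 9) = -76561/(-8219) = -76561*(-1/8219) = 76561/8219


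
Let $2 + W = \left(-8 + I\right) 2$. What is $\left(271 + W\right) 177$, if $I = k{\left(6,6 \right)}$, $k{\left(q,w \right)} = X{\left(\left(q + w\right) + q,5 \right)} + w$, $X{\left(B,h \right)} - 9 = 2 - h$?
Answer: $49029$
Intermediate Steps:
$X{\left(B,h \right)} = 11 - h$ ($X{\left(B,h \right)} = 9 - \left(-2 + h\right) = 11 - h$)
$k{\left(q,w \right)} = 6 + w$ ($k{\left(q,w \right)} = \left(11 - 5\right) + w = 6 + w$)
$I = 12$ ($I = 6 + 6 = 12$)
$W = 6$ ($W = -2 + \left(-8 + 12\right) 2 = -2 + 4 \cdot 2 = -2 + 8 = 6$)
$\left(271 + W\right) 177 = \left(271 + 6\right) 177 = 277 \cdot 177 = 49029$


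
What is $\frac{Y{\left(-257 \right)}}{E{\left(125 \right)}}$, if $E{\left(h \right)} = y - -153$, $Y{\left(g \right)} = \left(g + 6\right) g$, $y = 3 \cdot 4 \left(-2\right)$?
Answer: $\frac{64507}{129} \approx 500.05$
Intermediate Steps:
$y = -24$ ($y = 12 \left(-2\right) = -24$)
$Y{\left(g \right)} = g \left(6 + g\right)$ ($Y{\left(g \right)} = \left(6 + g\right) g = g \left(6 + g\right)$)
$E{\left(h \right)} = 129$ ($E{\left(h \right)} = -24 - -153 = -24 + 153 = 129$)
$\frac{Y{\left(-257 \right)}}{E{\left(125 \right)}} = \frac{\left(-257\right) \left(6 - 257\right)}{129} = \left(-257\right) \left(-251\right) \frac{1}{129} = 64507 \cdot \frac{1}{129} = \frac{64507}{129}$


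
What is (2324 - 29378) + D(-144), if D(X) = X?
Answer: -27198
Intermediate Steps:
(2324 - 29378) + D(-144) = (2324 - 29378) - 144 = -27054 - 144 = -27198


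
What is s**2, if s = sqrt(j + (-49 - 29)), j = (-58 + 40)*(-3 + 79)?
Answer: -1446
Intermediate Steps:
j = -1368 (j = -18*76 = -1368)
s = I*sqrt(1446) (s = sqrt(-1368 + (-49 - 29)) = sqrt(-1368 - 78) = sqrt(-1446) = I*sqrt(1446) ≈ 38.026*I)
s**2 = (I*sqrt(1446))**2 = -1446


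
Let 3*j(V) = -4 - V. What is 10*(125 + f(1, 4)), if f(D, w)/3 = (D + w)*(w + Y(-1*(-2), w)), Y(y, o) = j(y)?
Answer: 1550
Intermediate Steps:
j(V) = -4/3 - V/3 (j(V) = (-4 - V)/3 = -4/3 - V/3)
Y(y, o) = -4/3 - y/3
f(D, w) = 3*(-2 + w)*(D + w) (f(D, w) = 3*((D + w)*(w + (-4/3 - (-1)*(-2)/3))) = 3*((D + w)*(w + (-4/3 - 1/3*2))) = 3*((D + w)*(w + (-4/3 - 2/3))) = 3*((D + w)*(w - 2)) = 3*((D + w)*(-2 + w)) = 3*((-2 + w)*(D + w)) = 3*(-2 + w)*(D + w))
10*(125 + f(1, 4)) = 10*(125 + (-6*1 - 6*4 + 3*4**2 + 3*1*4)) = 10*(125 + (-6 - 24 + 3*16 + 12)) = 10*(125 + (-6 - 24 + 48 + 12)) = 10*(125 + 30) = 10*155 = 1550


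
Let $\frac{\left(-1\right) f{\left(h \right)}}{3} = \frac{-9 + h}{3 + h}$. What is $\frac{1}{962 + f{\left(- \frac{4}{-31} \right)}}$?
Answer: $\frac{97}{94139} \approx 0.0010304$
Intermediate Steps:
$f{\left(h \right)} = - \frac{3 \left(-9 + h\right)}{3 + h}$ ($f{\left(h \right)} = - 3 \frac{-9 + h}{3 + h} = - \frac{3 \left(-9 + h\right)}{3 + h}$)
$\frac{1}{962 + f{\left(- \frac{4}{-31} \right)}} = \frac{1}{962 + \frac{3 \left(9 - - \frac{4}{-31}\right)}{3 - \frac{4}{-31}}} = \frac{1}{962 + \frac{3 \left(9 - \left(-4\right) \left(- \frac{1}{31}\right)\right)}{3 - - \frac{4}{31}}} = \frac{1}{962 + \frac{3 \left(9 - \frac{4}{31}\right)}{3 + \frac{4}{31}}} = \frac{1}{962 + \frac{3 \left(9 - \frac{4}{31}\right)}{\frac{97}{31}}} = \frac{1}{962 + 3 \cdot \frac{31}{97} \cdot \frac{275}{31}} = \frac{1}{962 + \frac{825}{97}} = \frac{1}{\frac{94139}{97}} = \frac{97}{94139}$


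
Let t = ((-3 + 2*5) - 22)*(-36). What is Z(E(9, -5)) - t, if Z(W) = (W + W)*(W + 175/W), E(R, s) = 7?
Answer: -92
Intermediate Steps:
Z(W) = 2*W*(W + 175/W) (Z(W) = (2*W)*(W + 175/W) = 2*W*(W + 175/W))
t = 540 (t = ((-3 + 10) - 22)*(-36) = (7 - 22)*(-36) = -15*(-36) = 540)
Z(E(9, -5)) - t = (350 + 2*7**2) - 1*540 = (350 + 2*49) - 540 = (350 + 98) - 540 = 448 - 540 = -92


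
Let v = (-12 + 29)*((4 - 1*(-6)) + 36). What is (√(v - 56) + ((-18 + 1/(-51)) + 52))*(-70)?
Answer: -121310/51 - 770*√6 ≈ -4264.7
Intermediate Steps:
v = 782 (v = 17*((4 + 6) + 36) = 17*(10 + 36) = 17*46 = 782)
(√(v - 56) + ((-18 + 1/(-51)) + 52))*(-70) = (√(782 - 56) + ((-18 + 1/(-51)) + 52))*(-70) = (√726 + ((-18 - 1/51) + 52))*(-70) = (11*√6 + (-919/51 + 52))*(-70) = (11*√6 + 1733/51)*(-70) = (1733/51 + 11*√6)*(-70) = -121310/51 - 770*√6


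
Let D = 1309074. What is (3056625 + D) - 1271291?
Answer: 3094408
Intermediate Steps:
(3056625 + D) - 1271291 = (3056625 + 1309074) - 1271291 = 4365699 - 1271291 = 3094408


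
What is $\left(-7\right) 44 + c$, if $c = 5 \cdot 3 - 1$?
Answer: $-294$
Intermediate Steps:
$c = 14$ ($c = 15 - 1 = 14$)
$\left(-7\right) 44 + c = \left(-7\right) 44 + 14 = -308 + 14 = -294$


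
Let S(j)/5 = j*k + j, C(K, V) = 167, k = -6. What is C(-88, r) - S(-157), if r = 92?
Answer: -3758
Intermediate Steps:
S(j) = -25*j (S(j) = 5*(j*(-6) + j) = 5*(-6*j + j) = 5*(-5*j) = -25*j)
C(-88, r) - S(-157) = 167 - (-25)*(-157) = 167 - 1*3925 = 167 - 3925 = -3758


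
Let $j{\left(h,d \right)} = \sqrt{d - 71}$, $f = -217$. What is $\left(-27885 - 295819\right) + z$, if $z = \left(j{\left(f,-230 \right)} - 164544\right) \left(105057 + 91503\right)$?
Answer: $-32343092344 + 196560 i \sqrt{301} \approx -3.2343 \cdot 10^{10} + 3.4102 \cdot 10^{6} i$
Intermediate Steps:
$j{\left(h,d \right)} = \sqrt{-71 + d}$
$z = -32342768640 + 196560 i \sqrt{301}$ ($z = \left(\sqrt{-71 - 230} - 164544\right) \left(105057 + 91503\right) = \left(\sqrt{-301} - 164544\right) 196560 = \left(i \sqrt{301} - 164544\right) 196560 = \left(-164544 + i \sqrt{301}\right) 196560 = -32342768640 + 196560 i \sqrt{301} \approx -3.2343 \cdot 10^{10} + 3.4102 \cdot 10^{6} i$)
$\left(-27885 - 295819\right) + z = \left(-27885 - 295819\right) - \left(32342768640 - 196560 i \sqrt{301}\right) = -323704 - \left(32342768640 - 196560 i \sqrt{301}\right) = -32343092344 + 196560 i \sqrt{301}$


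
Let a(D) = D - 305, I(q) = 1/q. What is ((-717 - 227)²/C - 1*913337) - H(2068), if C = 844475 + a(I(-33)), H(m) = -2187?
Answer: -25382431032862/27857609 ≈ -9.1115e+5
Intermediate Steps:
a(D) = -305 + D
C = 27857609/33 (C = 844475 + (-305 + 1/(-33)) = 844475 + (-305 - 1/33) = 844475 - 10066/33 = 27857609/33 ≈ 8.4417e+5)
((-717 - 227)²/C - 1*913337) - H(2068) = ((-717 - 227)²/(27857609/33) - 1*913337) - 1*(-2187) = ((-944)²*(33/27857609) - 913337) + 2187 = (891136*(33/27857609) - 913337) + 2187 = (29407488/27857609 - 913337) + 2187 = -25443355623745/27857609 + 2187 = -25382431032862/27857609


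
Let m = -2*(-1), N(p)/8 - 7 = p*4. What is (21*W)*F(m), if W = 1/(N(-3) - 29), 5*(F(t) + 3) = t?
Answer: 91/115 ≈ 0.79130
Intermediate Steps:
N(p) = 56 + 32*p (N(p) = 56 + 8*(p*4) = 56 + 8*(4*p) = 56 + 32*p)
m = 2
F(t) = -3 + t/5
W = -1/69 (W = 1/((56 + 32*(-3)) - 29) = 1/((56 - 96) - 29) = 1/(-40 - 29) = 1/(-69) = -1/69 ≈ -0.014493)
(21*W)*F(m) = (21*(-1/69))*(-3 + (1/5)*2) = -7*(-3 + 2/5)/23 = -7/23*(-13/5) = 91/115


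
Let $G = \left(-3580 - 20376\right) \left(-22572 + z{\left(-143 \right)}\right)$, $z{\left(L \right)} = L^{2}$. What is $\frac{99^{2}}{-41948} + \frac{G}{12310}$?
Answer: $\frac{1066647699557}{258189940} \approx 4131.3$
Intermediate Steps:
$G = 50858588$ ($G = \left(-3580 - 20376\right) \left(-22572 + \left(-143\right)^{2}\right) = - 23956 \left(-22572 + 20449\right) = \left(-23956\right) \left(-2123\right) = 50858588$)
$\frac{99^{2}}{-41948} + \frac{G}{12310} = \frac{99^{2}}{-41948} + \frac{50858588}{12310} = 9801 \left(- \frac{1}{41948}\right) + 50858588 \cdot \frac{1}{12310} = - \frac{9801}{41948} + \frac{25429294}{6155} = \frac{1066647699557}{258189940}$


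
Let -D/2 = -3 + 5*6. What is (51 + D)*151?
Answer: -453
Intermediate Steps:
D = -54 (D = -2*(-3 + 5*6) = -2*(-3 + 30) = -2*27 = -54)
(51 + D)*151 = (51 - 54)*151 = -3*151 = -453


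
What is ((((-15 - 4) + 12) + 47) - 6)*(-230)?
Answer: -7820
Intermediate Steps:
((((-15 - 4) + 12) + 47) - 6)*(-230) = (((-19 + 12) + 47) - 6)*(-230) = ((-7 + 47) - 6)*(-230) = (40 - 6)*(-230) = 34*(-230) = -7820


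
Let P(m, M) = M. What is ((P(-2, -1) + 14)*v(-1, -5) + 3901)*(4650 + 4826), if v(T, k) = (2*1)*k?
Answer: 35733996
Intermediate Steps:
v(T, k) = 2*k
((P(-2, -1) + 14)*v(-1, -5) + 3901)*(4650 + 4826) = ((-1 + 14)*(2*(-5)) + 3901)*(4650 + 4826) = (13*(-10) + 3901)*9476 = (-130 + 3901)*9476 = 3771*9476 = 35733996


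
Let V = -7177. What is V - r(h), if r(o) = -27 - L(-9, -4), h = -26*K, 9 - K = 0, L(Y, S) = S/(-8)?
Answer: -14299/2 ≈ -7149.5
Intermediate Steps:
L(Y, S) = -S/8 (L(Y, S) = S*(-⅛) = -S/8)
K = 9 (K = 9 - 1*0 = 9 + 0 = 9)
h = -234 (h = -26*9 = -234)
r(o) = -55/2 (r(o) = -27 - (-1)*(-4)/8 = -27 - 1*½ = -27 - ½ = -55/2)
V - r(h) = -7177 - 1*(-55/2) = -7177 + 55/2 = -14299/2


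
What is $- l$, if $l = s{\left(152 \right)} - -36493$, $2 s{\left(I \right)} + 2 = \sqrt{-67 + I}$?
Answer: $-36492 - \frac{\sqrt{85}}{2} \approx -36497.0$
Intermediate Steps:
$s{\left(I \right)} = -1 + \frac{\sqrt{-67 + I}}{2}$
$l = 36492 + \frac{\sqrt{85}}{2}$ ($l = \left(-1 + \frac{\sqrt{-67 + 152}}{2}\right) - -36493 = \left(-1 + \frac{\sqrt{85}}{2}\right) + 36493 = 36492 + \frac{\sqrt{85}}{2} \approx 36497.0$)
$- l = - (36492 + \frac{\sqrt{85}}{2}) = -36492 - \frac{\sqrt{85}}{2}$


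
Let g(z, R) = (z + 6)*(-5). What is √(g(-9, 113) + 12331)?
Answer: √12346 ≈ 111.11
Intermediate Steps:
g(z, R) = -30 - 5*z (g(z, R) = (6 + z)*(-5) = -30 - 5*z)
√(g(-9, 113) + 12331) = √((-30 - 5*(-9)) + 12331) = √((-30 + 45) + 12331) = √(15 + 12331) = √12346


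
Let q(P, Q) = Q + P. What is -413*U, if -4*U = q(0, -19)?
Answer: -7847/4 ≈ -1961.8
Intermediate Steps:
q(P, Q) = P + Q
U = 19/4 (U = -(0 - 19)/4 = -¼*(-19) = 19/4 ≈ 4.7500)
-413*U = -413*19/4 = -7847/4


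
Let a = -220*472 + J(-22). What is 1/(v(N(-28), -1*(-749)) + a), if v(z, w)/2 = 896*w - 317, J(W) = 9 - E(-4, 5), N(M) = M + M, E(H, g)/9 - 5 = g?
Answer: 1/1237653 ≈ 8.0798e-7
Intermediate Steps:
E(H, g) = 45 + 9*g
N(M) = 2*M
J(W) = -81 (J(W) = 9 - (45 + 9*5) = 9 - (45 + 45) = 9 - 1*90 = 9 - 90 = -81)
v(z, w) = -634 + 1792*w (v(z, w) = 2*(896*w - 317) = 2*(-317 + 896*w) = -634 + 1792*w)
a = -103921 (a = -220*472 - 81 = -103840 - 81 = -103921)
1/(v(N(-28), -1*(-749)) + a) = 1/((-634 + 1792*(-1*(-749))) - 103921) = 1/((-634 + 1792*749) - 103921) = 1/((-634 + 1342208) - 103921) = 1/(1341574 - 103921) = 1/1237653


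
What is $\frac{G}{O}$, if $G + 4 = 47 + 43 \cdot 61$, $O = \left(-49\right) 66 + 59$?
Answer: $- \frac{2666}{3175} \approx -0.83969$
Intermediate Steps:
$O = -3175$ ($O = -3234 + 59 = -3175$)
$G = 2666$ ($G = -4 + \left(47 + 43 \cdot 61\right) = -4 + \left(47 + 2623\right) = -4 + 2670 = 2666$)
$\frac{G}{O} = \frac{2666}{-3175} = 2666 \left(- \frac{1}{3175}\right) = - \frac{2666}{3175}$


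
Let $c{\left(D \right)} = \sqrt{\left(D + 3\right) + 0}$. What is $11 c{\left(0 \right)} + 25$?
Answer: $25 + 11 \sqrt{3} \approx 44.053$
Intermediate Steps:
$c{\left(D \right)} = \sqrt{3 + D}$ ($c{\left(D \right)} = \sqrt{\left(3 + D\right) + 0} = \sqrt{3 + D}$)
$11 c{\left(0 \right)} + 25 = 11 \sqrt{3 + 0} + 25 = 11 \sqrt{3} + 25 = 25 + 11 \sqrt{3}$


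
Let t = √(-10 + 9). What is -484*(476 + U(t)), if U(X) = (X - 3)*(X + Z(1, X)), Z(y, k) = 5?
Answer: -222640 - 968*I ≈ -2.2264e+5 - 968.0*I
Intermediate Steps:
t = I (t = √(-1) = I ≈ 1.0*I)
U(X) = (-3 + X)*(5 + X) (U(X) = (X - 3)*(X + 5) = (-3 + X)*(5 + X))
-484*(476 + U(t)) = -484*(476 + (-15 + I² + 2*I)) = -484*(476 + (-15 - 1 + 2*I)) = -484*(476 + (-16 + 2*I)) = -484*(460 + 2*I) = -222640 - 968*I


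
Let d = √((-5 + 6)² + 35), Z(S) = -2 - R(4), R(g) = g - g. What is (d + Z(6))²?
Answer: 16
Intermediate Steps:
R(g) = 0
Z(S) = -2 (Z(S) = -2 - 1*0 = -2 + 0 = -2)
d = 6 (d = √(1² + 35) = √(1 + 35) = √36 = 6)
(d + Z(6))² = (6 - 2)² = 4² = 16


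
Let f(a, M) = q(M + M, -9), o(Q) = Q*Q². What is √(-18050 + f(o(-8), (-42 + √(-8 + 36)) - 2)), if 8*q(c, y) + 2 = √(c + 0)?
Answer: √(-72201 + √(-22 + √7))/2 ≈ 0.0040931 + 134.35*I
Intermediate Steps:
q(c, y) = -¼ + √c/8 (q(c, y) = -¼ + √(c + 0)/8 = -¼ + √c/8)
o(Q) = Q³
f(a, M) = -¼ + √2*√M/8 (f(a, M) = -¼ + √(M + M)/8 = -¼ + √(2*M)/8 = -¼ + (√2*√M)/8 = -¼ + √2*√M/8)
√(-18050 + f(o(-8), (-42 + √(-8 + 36)) - 2)) = √(-18050 + (-¼ + √2*√((-42 + √(-8 + 36)) - 2)/8)) = √(-18050 + (-¼ + √2*√((-42 + √28) - 2)/8)) = √(-18050 + (-¼ + √2*√((-42 + 2*√7) - 2)/8)) = √(-18050 + (-¼ + √2*√(-44 + 2*√7)/8)) = √(-72201/4 + √2*√(-44 + 2*√7)/8)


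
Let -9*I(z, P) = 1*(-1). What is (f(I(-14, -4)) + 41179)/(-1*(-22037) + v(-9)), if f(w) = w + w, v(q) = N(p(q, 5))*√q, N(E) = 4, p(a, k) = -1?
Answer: 8167198681/4370665617 - 1482452*I/1456888539 ≈ 1.8686 - 0.0010175*I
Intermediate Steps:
I(z, P) = ⅑ (I(z, P) = -(-1)/9 = -⅑*(-1) = ⅑)
v(q) = 4*√q
f(w) = 2*w
(f(I(-14, -4)) + 41179)/(-1*(-22037) + v(-9)) = (2*(⅑) + 41179)/(-1*(-22037) + 4*√(-9)) = (2/9 + 41179)/(22037 + 4*(3*I)) = 370613/(9*(22037 + 12*I)) = 370613*((22037 - 12*I)/485629513)/9 = 370613*(22037 - 12*I)/4370665617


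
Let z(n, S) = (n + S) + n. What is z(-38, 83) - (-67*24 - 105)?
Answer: 1720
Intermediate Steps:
z(n, S) = S + 2*n (z(n, S) = (S + n) + n = S + 2*n)
z(-38, 83) - (-67*24 - 105) = (83 + 2*(-38)) - (-67*24 - 105) = (83 - 76) - (-1608 - 105) = 7 - 1*(-1713) = 7 + 1713 = 1720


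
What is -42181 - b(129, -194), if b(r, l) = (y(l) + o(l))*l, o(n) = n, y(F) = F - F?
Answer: -79817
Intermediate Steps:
y(F) = 0
b(r, l) = l² (b(r, l) = (0 + l)*l = l*l = l²)
-42181 - b(129, -194) = -42181 - 1*(-194)² = -42181 - 1*37636 = -42181 - 37636 = -79817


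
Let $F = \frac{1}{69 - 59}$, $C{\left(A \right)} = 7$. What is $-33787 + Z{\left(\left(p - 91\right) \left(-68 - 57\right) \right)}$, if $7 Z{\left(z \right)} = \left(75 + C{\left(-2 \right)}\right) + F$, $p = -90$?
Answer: $- \frac{2364269}{70} \approx -33775.0$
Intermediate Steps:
$F = \frac{1}{10} \approx 0.1$
$Z{\left(z \right)} = \frac{821}{70}$ ($Z{\left(z \right)} = \frac{\left(75 + 7\right) + \frac{1}{10}}{7} = \frac{82 + \frac{1}{10}}{7} = \frac{1}{7} \cdot \frac{821}{10} = \frac{821}{70}$)
$-33787 + Z{\left(\left(p - 91\right) \left(-68 - 57\right) \right)} = -33787 + \frac{821}{70} = - \frac{2364269}{70}$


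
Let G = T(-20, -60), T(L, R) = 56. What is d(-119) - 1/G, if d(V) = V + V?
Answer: -13329/56 ≈ -238.02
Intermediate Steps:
d(V) = 2*V
G = 56
d(-119) - 1/G = 2*(-119) - 1/56 = -238 - 1*1/56 = -238 - 1/56 = -13329/56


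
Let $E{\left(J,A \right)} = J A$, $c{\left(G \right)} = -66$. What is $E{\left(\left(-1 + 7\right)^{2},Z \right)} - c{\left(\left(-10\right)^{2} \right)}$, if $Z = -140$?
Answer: $-4974$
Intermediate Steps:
$E{\left(J,A \right)} = A J$
$E{\left(\left(-1 + 7\right)^{2},Z \right)} - c{\left(\left(-10\right)^{2} \right)} = - 140 \left(-1 + 7\right)^{2} - -66 = - 140 \cdot 6^{2} + 66 = \left(-140\right) 36 + 66 = -5040 + 66 = -4974$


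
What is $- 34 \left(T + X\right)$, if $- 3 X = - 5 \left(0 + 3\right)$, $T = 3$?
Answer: $-272$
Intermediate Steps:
$X = 5$ ($X = - \frac{\left(-5\right) \left(0 + 3\right)}{3} = - \frac{\left(-5\right) 3}{3} = \left(- \frac{1}{3}\right) \left(-15\right) = 5$)
$- 34 \left(T + X\right) = - 34 \left(3 + 5\right) = \left(-34\right) 8 = -272$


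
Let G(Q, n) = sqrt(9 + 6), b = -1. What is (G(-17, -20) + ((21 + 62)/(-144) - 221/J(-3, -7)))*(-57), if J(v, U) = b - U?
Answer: 102353/48 - 57*sqrt(15) ≈ 1911.6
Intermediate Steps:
G(Q, n) = sqrt(15)
J(v, U) = -1 - U
(G(-17, -20) + ((21 + 62)/(-144) - 221/J(-3, -7)))*(-57) = (sqrt(15) + ((21 + 62)/(-144) - 221/(-1 - 1*(-7))))*(-57) = (sqrt(15) + (83*(-1/144) - 221/(-1 + 7)))*(-57) = (sqrt(15) + (-83/144 - 221/6))*(-57) = (sqrt(15) - 5387/144)*(-57) = (-5387/144 + sqrt(15))*(-57) = 102353/48 - 57*sqrt(15)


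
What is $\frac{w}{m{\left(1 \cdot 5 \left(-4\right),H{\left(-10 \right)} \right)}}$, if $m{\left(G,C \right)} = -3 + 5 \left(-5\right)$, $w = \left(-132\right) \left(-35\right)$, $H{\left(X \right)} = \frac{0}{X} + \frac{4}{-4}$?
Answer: $-165$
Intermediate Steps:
$H{\left(X \right)} = -1$ ($H{\left(X \right)} = 0 + 4 \left(- \frac{1}{4}\right) = 0 - 1 = -1$)
$w = 4620$
$m{\left(G,C \right)} = -28$ ($m{\left(G,C \right)} = -3 - 25 = -28$)
$\frac{w}{m{\left(1 \cdot 5 \left(-4\right),H{\left(-10 \right)} \right)}} = \frac{4620}{-28} = 4620 \left(- \frac{1}{28}\right) = -165$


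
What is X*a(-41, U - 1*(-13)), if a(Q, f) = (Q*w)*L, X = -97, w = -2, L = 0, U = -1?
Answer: 0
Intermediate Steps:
a(Q, f) = 0 (a(Q, f) = (Q*(-2))*0 = -2*Q*0 = 0)
X*a(-41, U - 1*(-13)) = -97*0 = 0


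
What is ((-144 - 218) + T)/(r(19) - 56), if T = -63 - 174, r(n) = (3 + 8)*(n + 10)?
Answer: -599/263 ≈ -2.2776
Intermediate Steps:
r(n) = 110 + 11*n (r(n) = 11*(10 + n) = 110 + 11*n)
T = -237
((-144 - 218) + T)/(r(19) - 56) = ((-144 - 218) - 237)/((110 + 11*19) - 56) = (-362 - 237)/((110 + 209) - 56) = -599/(319 - 56) = -599/263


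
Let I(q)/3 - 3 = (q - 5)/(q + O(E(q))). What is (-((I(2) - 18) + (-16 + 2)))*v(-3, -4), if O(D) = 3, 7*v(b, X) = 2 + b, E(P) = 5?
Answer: -124/35 ≈ -3.5429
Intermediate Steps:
v(b, X) = 2/7 + b/7 (v(b, X) = (2 + b)/7 = 2/7 + b/7)
I(q) = 9 + 3*(-5 + q)/(3 + q) (I(q) = 9 + 3*((q - 5)/(q + 3)) = 9 + 3*((-5 + q)/(3 + q)) = 9 + 3*(-5 + q)/(3 + q))
(-((I(2) - 18) + (-16 + 2)))*v(-3, -4) = (-((12*(1 + 2)/(3 + 2) - 18) + (-16 + 2)))*(2/7 + (1/7)*(-3)) = (-((12*3/5 - 18) - 14))*(2/7 - 3/7) = -((12*(1/5)*3 - 18) - 14)*(-1/7) = -((36/5 - 18) - 14)*(-1/7) = -(-54/5 - 14)*(-1/7) = -1*(-124/5)*(-1/7) = (124/5)*(-1/7) = -124/35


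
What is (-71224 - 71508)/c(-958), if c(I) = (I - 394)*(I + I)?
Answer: -35683/647608 ≈ -0.055100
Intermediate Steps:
c(I) = 2*I*(-394 + I) (c(I) = (-394 + I)*(2*I) = 2*I*(-394 + I))
(-71224 - 71508)/c(-958) = (-71224 - 71508)/((2*(-958)*(-394 - 958))) = -142732/(2*(-958)*(-1352)) = -142732/2590432 = -142732*1/2590432 = -35683/647608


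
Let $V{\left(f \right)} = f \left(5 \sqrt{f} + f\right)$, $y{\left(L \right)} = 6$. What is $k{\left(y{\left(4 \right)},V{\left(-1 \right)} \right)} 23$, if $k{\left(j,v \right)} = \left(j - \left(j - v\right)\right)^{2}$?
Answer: $-552 - 230 i \approx -552.0 - 230.0 i$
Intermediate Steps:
$V{\left(f \right)} = f \left(f + 5 \sqrt{f}\right)$
$k{\left(j,v \right)} = v^{2}$
$k{\left(y{\left(4 \right)},V{\left(-1 \right)} \right)} 23 = \left(\left(-1\right)^{2} + 5 \left(-1\right)^{\frac{3}{2}}\right)^{2} \cdot 23 = \left(1 + 5 \left(- i\right)\right)^{2} \cdot 23 = \left(1 - 5 i\right)^{2} \cdot 23 = 23 \left(1 - 5 i\right)^{2}$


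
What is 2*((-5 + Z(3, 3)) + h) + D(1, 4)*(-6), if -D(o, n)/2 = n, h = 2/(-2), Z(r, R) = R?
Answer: 42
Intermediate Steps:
h = -1 (h = 2*(-½) = -1)
D(o, n) = -2*n
2*((-5 + Z(3, 3)) + h) + D(1, 4)*(-6) = 2*((-5 + 3) - 1) - 2*4*(-6) = 2*(-2 - 1) - 8*(-6) = 2*(-3) + 48 = -6 + 48 = 42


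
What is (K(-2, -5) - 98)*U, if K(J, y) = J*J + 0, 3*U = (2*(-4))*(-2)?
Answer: -1504/3 ≈ -501.33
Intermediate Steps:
U = 16/3 (U = ((2*(-4))*(-2))/3 = (-8*(-2))/3 = (⅓)*16 = 16/3 ≈ 5.3333)
K(J, y) = J² (K(J, y) = J² + 0 = J²)
(K(-2, -5) - 98)*U = ((-2)² - 98)*(16/3) = (4 - 98)*(16/3) = -94*16/3 = -1504/3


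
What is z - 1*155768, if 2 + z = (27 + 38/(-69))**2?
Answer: -738290345/4761 ≈ -1.5507e+5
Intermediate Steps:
z = 3321103/4761 (z = -2 + (27 + 38/(-69))**2 = -2 + (27 + 38*(-1/69))**2 = -2 + (27 - 38/69)**2 = -2 + (1825/69)**2 = -2 + 3330625/4761 = 3321103/4761 ≈ 697.56)
z - 1*155768 = 3321103/4761 - 1*155768 = 3321103/4761 - 155768 = -738290345/4761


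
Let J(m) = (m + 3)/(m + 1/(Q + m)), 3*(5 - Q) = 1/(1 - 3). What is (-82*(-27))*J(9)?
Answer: 752760/257 ≈ 2929.0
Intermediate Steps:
Q = 31/6 (Q = 5 - 1/(3*(1 - 3)) = 5 - ⅓/(-2) = 5 - ⅓*(-½) = 5 + ⅙ = 31/6 ≈ 5.1667)
J(m) = (3 + m)/(m + 1/(31/6 + m)) (J(m) = (m + 3)/(m + 1/(31/6 + m)) = (3 + m)/(m + 1/(31/6 + m)))
(-82*(-27))*J(9) = (-82*(-27))*((93 + 6*9² + 49*9)/(6 + 6*9² + 31*9)) = 2214*((93 + 6*81 + 441)/(6 + 6*81 + 279)) = 2214*((93 + 486 + 441)/(6 + 486 + 279)) = 2214*(1020/771) = 2214*((1/771)*1020) = 2214*(340/257) = 752760/257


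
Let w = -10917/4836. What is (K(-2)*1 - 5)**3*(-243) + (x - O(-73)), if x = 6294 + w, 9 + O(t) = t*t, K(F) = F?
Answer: 135925037/1612 ≈ 84321.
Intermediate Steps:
O(t) = -9 + t**2 (O(t) = -9 + t*t = -9 + t**2)
w = -3639/1612 (w = -10917*1/4836 = -3639/1612 ≈ -2.2574)
x = 10142289/1612 (x = 6294 - 3639/1612 = 10142289/1612 ≈ 6291.7)
(K(-2)*1 - 5)**3*(-243) + (x - O(-73)) = (-2*1 - 5)**3*(-243) + (10142289/1612 - (-9 + (-73)**2)) = (-2 - 5)**3*(-243) + (10142289/1612 - (-9 + 5329)) = (-7)**3*(-243) + (10142289/1612 - 1*5320) = -343*(-243) + (10142289/1612 - 5320) = 83349 + 1566449/1612 = 135925037/1612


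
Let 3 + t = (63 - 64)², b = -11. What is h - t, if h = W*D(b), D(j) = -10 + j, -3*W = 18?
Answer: 128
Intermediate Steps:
W = -6 (W = -⅓*18 = -6)
t = -2 (t = -3 + (63 - 64)² = -3 + (-1)² = -3 + 1 = -2)
h = 126 (h = -6*(-10 - 11) = -6*(-21) = 126)
h - t = 126 - 1*(-2) = 126 + 2 = 128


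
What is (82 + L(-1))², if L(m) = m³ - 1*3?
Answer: 6084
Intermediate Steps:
L(m) = -3 + m³ (L(m) = m³ - 3 = -3 + m³)
(82 + L(-1))² = (82 + (-3 + (-1)³))² = (82 + (-3 - 1))² = (82 - 4)² = 78² = 6084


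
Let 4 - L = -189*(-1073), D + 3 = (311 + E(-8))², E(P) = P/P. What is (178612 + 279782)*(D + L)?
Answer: -48338564088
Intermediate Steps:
E(P) = 1
D = 97341 (D = -3 + (311 + 1)² = -3 + 312² = -3 + 97344 = 97341)
L = -202793 (L = 4 - (-189)*(-1073) = 4 - 1*202797 = 4 - 202797 = -202793)
(178612 + 279782)*(D + L) = (178612 + 279782)*(97341 - 202793) = 458394*(-105452) = -48338564088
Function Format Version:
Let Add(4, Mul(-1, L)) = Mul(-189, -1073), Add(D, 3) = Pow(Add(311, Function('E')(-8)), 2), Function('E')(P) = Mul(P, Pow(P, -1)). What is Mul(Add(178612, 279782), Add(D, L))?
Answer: -48338564088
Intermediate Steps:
Function('E')(P) = 1
D = 97341 (D = Add(-3, Pow(Add(311, 1), 2)) = Add(-3, Pow(312, 2)) = Add(-3, 97344) = 97341)
L = -202793 (L = Add(4, Mul(-1, Mul(-189, -1073))) = Add(4, Mul(-1, 202797)) = Add(4, -202797) = -202793)
Mul(Add(178612, 279782), Add(D, L)) = Mul(Add(178612, 279782), Add(97341, -202793)) = Mul(458394, -105452) = -48338564088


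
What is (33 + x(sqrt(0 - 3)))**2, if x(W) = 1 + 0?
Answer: 1156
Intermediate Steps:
x(W) = 1
(33 + x(sqrt(0 - 3)))**2 = (33 + 1)**2 = 34**2 = 1156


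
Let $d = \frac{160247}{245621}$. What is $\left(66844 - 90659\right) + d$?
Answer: $- \frac{5849303868}{245621} \approx -23814.0$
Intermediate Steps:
$d = \frac{160247}{245621}$ ($d = 160247 \cdot \frac{1}{245621} = \frac{160247}{245621} \approx 0.65242$)
$\left(66844 - 90659\right) + d = \left(66844 - 90659\right) + \frac{160247}{245621} = -23815 + \frac{160247}{245621} = - \frac{5849303868}{245621}$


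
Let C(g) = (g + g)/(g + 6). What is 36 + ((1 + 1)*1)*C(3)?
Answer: 112/3 ≈ 37.333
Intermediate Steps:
C(g) = 2*g/(6 + g) (C(g) = (2*g)/(6 + g) = 2*g/(6 + g))
36 + ((1 + 1)*1)*C(3) = 36 + ((1 + 1)*1)*(2*3/(6 + 3)) = 36 + (2*1)*(2*3/9) = 36 + 2*(2*3*(1/9)) = 36 + 2*(2/3) = 36 + 4/3 = 112/3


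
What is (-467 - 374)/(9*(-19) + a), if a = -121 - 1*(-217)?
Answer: 841/75 ≈ 11.213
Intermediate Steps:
a = 96 (a = -121 + 217 = 96)
(-467 - 374)/(9*(-19) + a) = (-467 - 374)/(9*(-19) + 96) = -841/(-171 + 96) = -841/(-75) = -841*(-1/75) = 841/75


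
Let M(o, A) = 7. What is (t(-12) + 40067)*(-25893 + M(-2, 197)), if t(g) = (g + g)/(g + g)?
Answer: -1037200248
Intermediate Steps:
t(g) = 1 (t(g) = (2*g)/((2*g)) = (2*g)*(1/(2*g)) = 1)
(t(-12) + 40067)*(-25893 + M(-2, 197)) = (1 + 40067)*(-25893 + 7) = 40068*(-25886) = -1037200248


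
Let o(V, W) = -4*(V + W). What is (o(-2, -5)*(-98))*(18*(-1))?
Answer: 49392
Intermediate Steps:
o(V, W) = -4*V - 4*W
(o(-2, -5)*(-98))*(18*(-1)) = ((-4*(-2) - 4*(-5))*(-98))*(18*(-1)) = ((8 + 20)*(-98))*(-18) = (28*(-98))*(-18) = -2744*(-18) = 49392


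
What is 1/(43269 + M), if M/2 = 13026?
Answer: 1/69321 ≈ 1.4426e-5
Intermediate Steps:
M = 26052 (M = 2*13026 = 26052)
1/(43269 + M) = 1/(43269 + 26052) = 1/69321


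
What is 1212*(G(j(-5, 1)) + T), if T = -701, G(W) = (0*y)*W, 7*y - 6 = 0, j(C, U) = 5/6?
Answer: -849612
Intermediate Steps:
j(C, U) = ⅚ (j(C, U) = 5*(⅙) = ⅚)
y = 6/7 (y = 6/7 + (⅐)*0 = 6/7 + 0 = 6/7 ≈ 0.85714)
G(W) = 0 (G(W) = (0*(6/7))*W = 0*W = 0)
1212*(G(j(-5, 1)) + T) = 1212*(0 - 701) = 1212*(-701) = -849612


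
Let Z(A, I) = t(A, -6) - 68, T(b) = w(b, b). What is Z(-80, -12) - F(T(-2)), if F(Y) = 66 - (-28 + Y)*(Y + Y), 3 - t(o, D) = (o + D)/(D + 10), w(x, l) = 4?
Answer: -603/2 ≈ -301.50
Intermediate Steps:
T(b) = 4
t(o, D) = 3 - (D + o)/(10 + D) (t(o, D) = 3 - (o + D)/(D + 10) = 3 - (D + o)/(10 + D))
F(Y) = 66 - 2*Y*(-28 + Y) (F(Y) = 66 - (-28 + Y)*2*Y = 66 - 2*Y*(-28 + Y))
Z(A, I) = -127/2 - A/4 (Z(A, I) = (30 - A + 2*(-6))/(10 - 6) - 68 = (30 - A - 12)/4 - 68 = (18 - A)/4 - 68 = (9/2 - A/4) - 68 = -127/2 - A/4)
Z(-80, -12) - F(T(-2)) = (-127/2 - ¼*(-80)) - (66 - 2*4² + 56*4) = (-127/2 + 20) - (66 - 2*16 + 224) = -87/2 - (66 - 32 + 224) = -87/2 - 1*258 = -87/2 - 258 = -603/2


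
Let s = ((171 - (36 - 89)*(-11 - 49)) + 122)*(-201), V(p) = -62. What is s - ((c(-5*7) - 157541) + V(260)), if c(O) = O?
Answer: 737925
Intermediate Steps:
s = 580287 (s = ((171 - (-53)*(-60)) + 122)*(-201) = ((171 - 1*3180) + 122)*(-201) = ((171 - 3180) + 122)*(-201) = (-3009 + 122)*(-201) = -2887*(-201) = 580287)
s - ((c(-5*7) - 157541) + V(260)) = 580287 - ((-5*7 - 157541) - 62) = 580287 - ((-35 - 157541) - 62) = 580287 - (-157576 - 62) = 580287 - 1*(-157638) = 580287 + 157638 = 737925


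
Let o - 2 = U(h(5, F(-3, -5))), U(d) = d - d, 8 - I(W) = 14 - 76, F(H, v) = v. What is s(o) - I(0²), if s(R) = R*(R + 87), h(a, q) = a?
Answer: 108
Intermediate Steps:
I(W) = 70 (I(W) = 8 - (14 - 76) = 8 - 1*(-62) = 8 + 62 = 70)
U(d) = 0
o = 2 (o = 2 + 0 = 2)
s(R) = R*(87 + R)
s(o) - I(0²) = 2*(87 + 2) - 1*70 = 2*89 - 70 = 178 - 70 = 108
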